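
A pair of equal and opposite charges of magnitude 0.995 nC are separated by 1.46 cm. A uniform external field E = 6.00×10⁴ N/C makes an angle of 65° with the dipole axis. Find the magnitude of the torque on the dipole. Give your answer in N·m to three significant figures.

Dipole moment p = qd = (9.95×10⁻¹⁰ C)(0.0146 m) = 1.453×10⁻¹¹ C·m.
Torque on an electric dipole: τ = pE sinθ.
τ = (1.453×10⁻¹¹)(6.00×10⁴)·sin65° = 7.901×10⁻⁷ N·m.

τ ≈ 7.90×10⁻⁷ N·m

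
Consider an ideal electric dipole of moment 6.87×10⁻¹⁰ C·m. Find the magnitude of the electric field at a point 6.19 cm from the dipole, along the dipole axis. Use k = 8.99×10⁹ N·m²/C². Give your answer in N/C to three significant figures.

E ≈ 5.21×10⁴ N/C

On the dipole axis E = 2kp/r³.
E = 2·(8.99×10⁹)(6.87×10⁻¹⁰) / (0.0619)³ = 5.208×10⁴ N/C.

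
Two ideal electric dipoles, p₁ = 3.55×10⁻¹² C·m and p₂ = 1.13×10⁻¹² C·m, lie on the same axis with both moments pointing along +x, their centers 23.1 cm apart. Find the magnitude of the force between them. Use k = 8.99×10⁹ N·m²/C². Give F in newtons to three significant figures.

On-axis field of dipole 1 at distance r: E = 2kp₁/r³. Force on dipole 2 is F = p₂·dE/dr (gradient along axis).
dE/dr = −6kp₁/r⁴, so |F| = 6kp₁p₂/r⁴ (attractive for aligned moments).
F = 6(8.99×10⁹)(3.55×10⁻¹²)(1.13×10⁻¹²)/(0.231)⁴ = 7.599×10⁻¹¹ N.

F ≈ 7.60×10⁻¹¹ N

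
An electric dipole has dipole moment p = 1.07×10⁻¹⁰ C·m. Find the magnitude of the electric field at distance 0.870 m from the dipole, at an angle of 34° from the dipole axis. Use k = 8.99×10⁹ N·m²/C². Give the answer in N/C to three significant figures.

At angle θ the dipole field magnitude is E = (kp/r³)·√(1 + 3cos²θ).
kp/r³ = (8.99×10⁹)(1.07×10⁻¹⁰) / (0.870)³ = 1.461 N/C.
√(1 + 3cos²34°) = √(1 + 3·0.6873) = √3.0619 ≈ 1.7498.
E ≈ 1.461 × 1.750 = 2.556 N/C.

E ≈ 2.56 N/C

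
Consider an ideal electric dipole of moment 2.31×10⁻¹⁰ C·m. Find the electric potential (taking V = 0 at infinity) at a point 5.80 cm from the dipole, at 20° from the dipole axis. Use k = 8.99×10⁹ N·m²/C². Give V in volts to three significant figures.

V ≈ 580 V

The dipole potential is V = kp cosθ / r².
V = (8.99×10⁹)(2.31×10⁻¹⁰)·cos20° / (0.0580)² = 580.1 V.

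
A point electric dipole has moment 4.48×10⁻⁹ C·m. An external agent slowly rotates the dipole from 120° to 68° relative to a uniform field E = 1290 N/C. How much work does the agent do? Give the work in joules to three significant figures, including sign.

W ≈ -5.05×10⁻⁶ J

W_ext = ΔU = U(θ₂) − U(θ₁) = −pE cosθ₂ − (−pE cosθ₁) = pE(cosθ₁ − cosθ₂).
W = (4.48×10⁻⁹)(1290)·(cos120° − cos68°) = (5.779×10⁻⁶)·(-0.8746) = -5.055×10⁻⁶ J.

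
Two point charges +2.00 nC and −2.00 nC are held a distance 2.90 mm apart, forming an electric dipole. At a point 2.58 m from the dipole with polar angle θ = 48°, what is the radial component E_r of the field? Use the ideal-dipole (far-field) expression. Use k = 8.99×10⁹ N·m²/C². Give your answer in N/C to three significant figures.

E_r ≈ 0.00406 N/C

Dipole moment p = qd = (2.00×10⁻⁹ C)(0.00290 m) = 5.80×10⁻¹² C·m.
For a dipole, E_r = (2kp cosθ)/r³.
kp/r³ = (8.99×10⁹)(5.80×10⁻¹²)/(2.58)³ = 0.003036 N/C.
E_r = 2·0.003036·cos48° = 0.004063 N/C.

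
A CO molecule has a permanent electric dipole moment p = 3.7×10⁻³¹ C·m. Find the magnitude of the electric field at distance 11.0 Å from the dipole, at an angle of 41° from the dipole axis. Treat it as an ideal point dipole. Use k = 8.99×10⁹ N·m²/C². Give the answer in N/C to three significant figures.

At angle θ the dipole field magnitude is E = (kp/r³)·√(1 + 3cos²θ).
kp/r³ = (8.99×10⁹)(3.70×10⁻³¹) / (1.10×10⁻⁹)³ = 2.499×10⁶ N/C.
√(1 + 3cos²41°) = √(1 + 3·0.5696) = √2.7088 ≈ 1.6458.
E ≈ 2.499×10⁶ × 1.646 = 4.113×10⁶ N/C.

E ≈ 4.11×10⁶ N/C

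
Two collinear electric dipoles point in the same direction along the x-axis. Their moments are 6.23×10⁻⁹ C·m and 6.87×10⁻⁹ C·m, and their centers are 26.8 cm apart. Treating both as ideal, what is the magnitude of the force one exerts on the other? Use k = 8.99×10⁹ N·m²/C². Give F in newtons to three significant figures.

On-axis field of dipole 1 at distance r: E = 2kp₁/r³. Force on dipole 2 is F = p₂·dE/dr (gradient along axis).
dE/dr = −6kp₁/r⁴, so |F| = 6kp₁p₂/r⁴ (attractive for aligned moments).
F = 6(8.99×10⁹)(6.23×10⁻⁹)(6.87×10⁻⁹)/(0.268)⁴ = 4.475×10⁻⁴ N.

F ≈ 4.48×10⁻⁴ N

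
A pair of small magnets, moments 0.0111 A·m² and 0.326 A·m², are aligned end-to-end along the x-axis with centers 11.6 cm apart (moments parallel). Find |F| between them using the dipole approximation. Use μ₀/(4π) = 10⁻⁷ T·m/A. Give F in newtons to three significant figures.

On-axis B of dipole 1: B = (μ₀/4π)·2m₁/r³. Force on dipole 2: F = m₂·dB/dr.
dB/dr = −(μ₀/4π)·6m₁/r⁴, so |F| = (μ₀/4π)·6m₁m₂/r⁴.
F = 6(10⁻⁷)(0.0111)(0.326)/(0.116)⁴ = 1.199×10⁻⁵ N.

F ≈ 1.20×10⁻⁵ N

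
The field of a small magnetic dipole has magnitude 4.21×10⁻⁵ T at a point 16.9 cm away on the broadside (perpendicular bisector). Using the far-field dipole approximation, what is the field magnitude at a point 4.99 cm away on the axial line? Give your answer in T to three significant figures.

B ≈ 0.00327 T

Dipole fields scale as 1/r³ in the far field.
The axial field is twice the equatorial field at the same r, so the geometry factor is 2/1.
B₂ = B₁ · (2/1) · (r₁/r₂)³ = 4.21×10⁻⁵ · 2 · (16.9/4.99)³.
(r₁/r₂)³ = (3.387)³ = 38.85.
B₂ ≈ 0.003271 T.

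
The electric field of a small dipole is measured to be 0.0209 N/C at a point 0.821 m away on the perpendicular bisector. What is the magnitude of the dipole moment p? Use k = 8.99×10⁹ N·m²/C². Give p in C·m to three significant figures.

p ≈ 1.29×10⁻¹² C·m

In the equatorial plane E = kp/r³, so p = Er³/(k).
p = (0.0209)·(0.821)³ / (8.99×10⁹) = 1.287×10⁻¹² C·m.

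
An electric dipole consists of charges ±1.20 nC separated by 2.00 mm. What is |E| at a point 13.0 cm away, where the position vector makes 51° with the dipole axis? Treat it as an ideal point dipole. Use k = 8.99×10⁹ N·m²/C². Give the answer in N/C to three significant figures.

Dipole moment p = qd = (1.20×10⁻⁹ C)(0.00200 m) = 2.40×10⁻¹² C·m.
At angle θ the dipole field magnitude is E = (kp/r³)·√(1 + 3cos²θ).
kp/r³ = (8.99×10⁹)(2.40×10⁻¹²) / (0.130)³ = 9.821 N/C.
√(1 + 3cos²51°) = √(1 + 3·0.3960) = √2.1881 ≈ 1.4792.
E ≈ 9.821 × 1.479 = 14.53 N/C.

E ≈ 14.5 N/C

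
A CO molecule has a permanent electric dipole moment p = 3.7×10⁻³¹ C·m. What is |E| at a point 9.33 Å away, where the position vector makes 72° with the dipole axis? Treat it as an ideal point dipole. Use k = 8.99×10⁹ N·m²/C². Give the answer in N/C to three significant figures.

E ≈ 4.65×10⁶ N/C

At angle θ the dipole field magnitude is E = (kp/r³)·√(1 + 3cos²θ).
kp/r³ = (8.99×10⁹)(3.70×10⁻³¹) / (9.33×10⁻¹⁰)³ = 4.096×10⁶ N/C.
√(1 + 3cos²72°) = √(1 + 3·0.0955) = √1.2865 ≈ 1.1342.
E ≈ 4.096×10⁶ × 1.134 = 4.645×10⁶ N/C.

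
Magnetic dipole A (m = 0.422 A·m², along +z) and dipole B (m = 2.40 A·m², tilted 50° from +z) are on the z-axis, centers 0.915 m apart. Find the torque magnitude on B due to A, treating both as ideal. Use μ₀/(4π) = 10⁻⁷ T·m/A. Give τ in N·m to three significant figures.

Dipole B is on the axis of dipole A, so B₁ there is axial: B₁ = (μ₀/4π)·2m₁/r³ along +z.
B₁ = 2(10⁻⁷)(0.422)/(0.915)³ = 1.102×10⁻⁷ T.
τ = m₂ B₁ sinθ.
τ = (2.40)(1.102×10⁻⁷)·sin50° = 2.026×10⁻⁷ N·m.

τ ≈ 2.03×10⁻⁷ N·m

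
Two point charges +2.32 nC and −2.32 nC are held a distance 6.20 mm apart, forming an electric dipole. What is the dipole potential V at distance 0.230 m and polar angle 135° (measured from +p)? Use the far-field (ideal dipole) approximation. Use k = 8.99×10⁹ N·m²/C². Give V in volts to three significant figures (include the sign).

V ≈ -1.73 V

Dipole moment p = qd = (2.32×10⁻⁹ C)(0.00620 m) = 1.438×10⁻¹¹ C·m.
The dipole potential is V = kp cosθ / r².
V = (8.99×10⁹)(1.438×10⁻¹¹)·cos135° / (0.230)² = -1.728 V.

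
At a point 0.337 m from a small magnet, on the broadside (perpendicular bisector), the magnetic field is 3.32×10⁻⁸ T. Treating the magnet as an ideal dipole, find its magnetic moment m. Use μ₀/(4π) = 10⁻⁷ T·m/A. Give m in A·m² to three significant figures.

In the equatorial plane B = (μ₀/4π)·m/r³, so m = Br³·4π/(μ₀).
m = (3.32×10⁻⁸)·(0.337)³ / (10⁻⁷) = 0.01271 A·m².

m ≈ 0.0127 A·m²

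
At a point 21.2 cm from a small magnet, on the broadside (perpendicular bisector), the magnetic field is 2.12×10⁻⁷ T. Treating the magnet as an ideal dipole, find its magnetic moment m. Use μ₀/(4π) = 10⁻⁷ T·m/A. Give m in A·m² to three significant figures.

In the equatorial plane B = (μ₀/4π)·m/r³, so m = Br³·4π/(μ₀).
m = (2.12×10⁻⁷)·(0.212)³ / (10⁻⁷) = 0.02020 A·m².

m ≈ 0.0202 A·m²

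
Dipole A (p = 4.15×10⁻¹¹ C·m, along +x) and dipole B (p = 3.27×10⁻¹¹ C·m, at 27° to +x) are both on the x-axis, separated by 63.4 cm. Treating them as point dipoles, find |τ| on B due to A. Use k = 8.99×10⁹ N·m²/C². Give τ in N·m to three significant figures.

τ ≈ 4.35×10⁻¹¹ N·m

The second dipole sits on the axis of the first, so the field there is axial: E₁ = 2kp₁/r³ along +x.
E₁ = 2(8.99×10⁹)(4.15×10⁻¹¹)/(0.634)³ = 2.928 N/C.
Torque on the second dipole: τ = p₂ E₁ sinθ.
τ = (3.27×10⁻¹¹)(2.928)·sin27° = 4.347×10⁻¹¹ N·m.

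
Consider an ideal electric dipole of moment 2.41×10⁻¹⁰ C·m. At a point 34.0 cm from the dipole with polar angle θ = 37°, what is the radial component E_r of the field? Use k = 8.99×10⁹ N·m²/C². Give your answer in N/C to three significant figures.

E_r ≈ 88.0 N/C

For a dipole, E_r = (2kp cosθ)/r³.
kp/r³ = (8.99×10⁹)(2.41×10⁻¹⁰)/(0.340)³ = 55.12 N/C.
E_r = 2·55.12·cos37° = 88.05 N/C.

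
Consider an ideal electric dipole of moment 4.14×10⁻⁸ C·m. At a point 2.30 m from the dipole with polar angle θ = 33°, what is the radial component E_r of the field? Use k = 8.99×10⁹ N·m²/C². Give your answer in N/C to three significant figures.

E_r ≈ 51.3 N/C

For a dipole, E_r = (2kp cosθ)/r³.
kp/r³ = (8.99×10⁹)(4.14×10⁻⁸)/(2.30)³ = 30.59 N/C.
E_r = 2·30.59·cos33° = 51.31 N/C.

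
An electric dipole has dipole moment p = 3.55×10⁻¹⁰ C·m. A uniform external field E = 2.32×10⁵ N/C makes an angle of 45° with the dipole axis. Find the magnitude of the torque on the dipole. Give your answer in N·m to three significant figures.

Torque on an electric dipole: τ = pE sinθ.
τ = (3.55×10⁻¹⁰)(2.32×10⁵)·sin45° = 5.824×10⁻⁵ N·m.

τ ≈ 5.82×10⁻⁵ N·m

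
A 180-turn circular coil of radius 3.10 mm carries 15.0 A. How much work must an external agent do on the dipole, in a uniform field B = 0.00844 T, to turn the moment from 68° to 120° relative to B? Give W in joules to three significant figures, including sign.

m = NIA = NIπa² = 180·(15.0)·π·(0.00310)² = 0.08151 A·m².
W_ext = ΔU = −mB cosθ₂ + mB cosθ₁ = mB(cosθ₁ − cosθ₂).
W = (0.08151)(0.00844)·(cos68° − cos120°) = (6.879×10⁻⁴)·(+0.8746) = 6.017×10⁻⁴ J.

W ≈ 6.02×10⁻⁴ J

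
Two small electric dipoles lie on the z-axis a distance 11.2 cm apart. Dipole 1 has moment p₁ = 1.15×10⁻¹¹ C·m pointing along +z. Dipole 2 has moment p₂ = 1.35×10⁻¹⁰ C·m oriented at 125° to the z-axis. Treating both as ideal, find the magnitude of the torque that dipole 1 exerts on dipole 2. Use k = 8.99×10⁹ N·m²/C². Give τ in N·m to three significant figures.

τ ≈ 1.63×10⁻⁸ N·m

The second dipole sits on the axis of the first, so the field there is axial: E₁ = 2kp₁/r³ along +z.
E₁ = 2(8.99×10⁹)(1.15×10⁻¹¹)/(0.112)³ = 147.2 N/C.
Torque on the second dipole: τ = p₂ E₁ sinθ.
τ = (1.35×10⁻¹⁰)(147.2)·sin125° = 1.628×10⁻⁸ N·m.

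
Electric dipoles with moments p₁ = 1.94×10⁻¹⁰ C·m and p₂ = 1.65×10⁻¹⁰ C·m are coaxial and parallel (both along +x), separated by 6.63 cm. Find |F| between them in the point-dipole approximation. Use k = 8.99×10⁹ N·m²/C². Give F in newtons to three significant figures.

F ≈ 8.94×10⁻⁵ N

On-axis field of dipole 1 at distance r: E = 2kp₁/r³. Force on dipole 2 is F = p₂·dE/dr (gradient along axis).
dE/dr = −6kp₁/r⁴, so |F| = 6kp₁p₂/r⁴ (attractive for aligned moments).
F = 6(8.99×10⁹)(1.94×10⁻¹⁰)(1.65×10⁻¹⁰)/(0.0663)⁴ = 8.936×10⁻⁵ N.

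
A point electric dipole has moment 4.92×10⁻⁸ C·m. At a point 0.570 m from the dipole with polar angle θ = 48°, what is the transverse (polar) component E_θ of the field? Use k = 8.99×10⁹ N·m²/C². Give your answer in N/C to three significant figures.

For a dipole, E_θ = (kp sinθ)/r³.
kp/r³ = (8.99×10⁹)(4.92×10⁻⁸)/(0.570)³ = 2388 N/C.
E_θ = 2388·sin48° = 1775 N/C.

E_θ ≈ 1770 N/C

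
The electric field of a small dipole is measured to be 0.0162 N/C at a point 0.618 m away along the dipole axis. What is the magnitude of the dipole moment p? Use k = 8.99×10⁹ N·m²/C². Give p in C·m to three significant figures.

On axis E = 2kp/r³, so p = Er³/(2k).
p = (0.0162)·(0.618)³ / (2·8.99×10⁹) = 2.127×10⁻¹³ C·m.

p ≈ 2.13×10⁻¹³ C·m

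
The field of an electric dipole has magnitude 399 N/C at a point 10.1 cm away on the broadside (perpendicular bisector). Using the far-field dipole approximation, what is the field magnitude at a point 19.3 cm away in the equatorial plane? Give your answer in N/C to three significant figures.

Dipole fields scale as 1/r³ in the far field; the geometry is the same at both points.
E₂ = E₁ · (r₁/r₂)³ = 399 · (10.1/19.3)³.
(r₁/r₂)³ = (0.5233)³ = 0.1433.
E₂ ≈ 57.18 N/C.

E ≈ 57.2 N/C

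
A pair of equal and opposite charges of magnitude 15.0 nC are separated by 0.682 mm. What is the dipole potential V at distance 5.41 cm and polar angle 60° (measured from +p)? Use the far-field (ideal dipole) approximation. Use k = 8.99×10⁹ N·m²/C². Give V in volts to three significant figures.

V ≈ 15.7 V

Dipole moment p = qd = (1.50×10⁻⁸ C)(6.82×10⁻⁴ m) = 1.023×10⁻¹¹ C·m.
The dipole potential is V = kp cosθ / r².
V = (8.99×10⁹)(1.023×10⁻¹¹)·cos60° / (0.0541)² = 15.71 V.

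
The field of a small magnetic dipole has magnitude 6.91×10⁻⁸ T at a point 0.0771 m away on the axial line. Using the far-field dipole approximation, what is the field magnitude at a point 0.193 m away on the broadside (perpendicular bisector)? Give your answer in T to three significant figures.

Dipole fields scale as 1/r³ in the far field.
The axial field is twice the equatorial field at the same r, so the geometry factor is 1/2.
B₂ = B₁ · (1/2) · (r₁/r₂)³ = 6.91×10⁻⁸ · 0.5 · (0.0771/0.193)³.
(r₁/r₂)³ = (0.3995)³ = 0.06375.
B₂ ≈ 2.203×10⁻⁹ T.

B ≈ 2.20×10⁻⁹ T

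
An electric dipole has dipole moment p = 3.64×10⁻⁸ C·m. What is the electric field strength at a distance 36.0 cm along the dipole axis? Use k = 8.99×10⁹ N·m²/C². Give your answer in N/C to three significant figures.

E ≈ 1.40×10⁴ N/C

On the dipole axis E = 2kp/r³.
E = 2·(8.99×10⁹)(3.64×10⁻⁸) / (0.360)³ = 1.403×10⁴ N/C.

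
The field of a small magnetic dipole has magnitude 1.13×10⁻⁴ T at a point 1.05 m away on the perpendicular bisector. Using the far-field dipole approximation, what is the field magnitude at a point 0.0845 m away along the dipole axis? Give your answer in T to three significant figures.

B ≈ 0.434 T

Dipole fields scale as 1/r³ in the far field.
The axial field is twice the equatorial field at the same r, so the geometry factor is 2/1.
B₂ = B₁ · (2/1) · (r₁/r₂)³ = 1.13×10⁻⁴ · 2 · (1.05/0.0845)³.
(r₁/r₂)³ = (12.43)³ = 1919.
B₂ ≈ 0.4336 T.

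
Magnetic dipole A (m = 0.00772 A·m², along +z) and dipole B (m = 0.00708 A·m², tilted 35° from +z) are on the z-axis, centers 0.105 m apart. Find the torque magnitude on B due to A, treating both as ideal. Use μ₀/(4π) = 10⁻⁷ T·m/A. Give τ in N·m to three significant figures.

Dipole B is on the axis of dipole A, so B₁ there is axial: B₁ = (μ₀/4π)·2m₁/r³ along +z.
B₁ = 2(10⁻⁷)(0.00772)/(0.105)³ = 1.334×10⁻⁶ T.
τ = m₂ B₁ sinθ.
τ = (0.00708)(1.334×10⁻⁶)·sin35° = 5.416×10⁻⁹ N·m.

τ ≈ 5.42×10⁻⁹ N·m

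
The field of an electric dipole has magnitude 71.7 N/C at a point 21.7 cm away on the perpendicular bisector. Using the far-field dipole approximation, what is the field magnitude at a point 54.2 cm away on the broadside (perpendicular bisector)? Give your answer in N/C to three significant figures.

Dipole fields scale as 1/r³ in the far field; the geometry is the same at both points.
E₂ = E₁ · (r₁/r₂)³ = 71.7 · (21.7/54.2)³.
(r₁/r₂)³ = (0.4004)³ = 0.06418.
E₂ ≈ 4.602 N/C.

E ≈ 4.60 N/C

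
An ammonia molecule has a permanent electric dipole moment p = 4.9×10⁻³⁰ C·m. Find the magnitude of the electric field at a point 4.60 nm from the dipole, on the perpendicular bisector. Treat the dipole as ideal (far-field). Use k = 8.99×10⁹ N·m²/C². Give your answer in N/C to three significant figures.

On the perpendicular bisector E = kp/r³ (half the axial value at the same distance).
E = (8.99×10⁹)(4.90×10⁻³⁰) / (4.60×10⁻⁹)³ = 4.526×10⁵ N/C.

E ≈ 4.53×10⁵ N/C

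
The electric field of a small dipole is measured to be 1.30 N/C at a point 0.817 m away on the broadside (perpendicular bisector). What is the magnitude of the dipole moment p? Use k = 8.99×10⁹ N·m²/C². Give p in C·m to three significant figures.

p ≈ 7.89×10⁻¹¹ C·m

In the equatorial plane E = kp/r³, so p = Er³/(k).
p = (1.30)·(0.817)³ / (8.99×10⁹) = 7.886×10⁻¹¹ C·m.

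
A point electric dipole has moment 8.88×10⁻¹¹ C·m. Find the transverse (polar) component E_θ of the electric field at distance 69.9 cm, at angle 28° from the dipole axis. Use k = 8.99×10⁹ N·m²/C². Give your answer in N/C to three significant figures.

For a dipole, E_θ = (kp sinθ)/r³.
kp/r³ = (8.99×10⁹)(8.88×10⁻¹¹)/(0.699)³ = 2.337 N/C.
E_θ = 2.337·sin28° = 1.097 N/C.

E_θ ≈ 1.10 N/C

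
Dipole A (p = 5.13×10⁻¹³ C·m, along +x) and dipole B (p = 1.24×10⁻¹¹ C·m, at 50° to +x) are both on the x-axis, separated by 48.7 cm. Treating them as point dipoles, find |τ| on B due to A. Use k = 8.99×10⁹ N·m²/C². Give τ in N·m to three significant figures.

τ ≈ 7.59×10⁻¹³ N·m

The second dipole sits on the axis of the first, so the field there is axial: E₁ = 2kp₁/r³ along +x.
E₁ = 2(8.99×10⁹)(5.13×10⁻¹³)/(0.487)³ = 0.07986 N/C.
Torque on the second dipole: τ = p₂ E₁ sinθ.
τ = (1.24×10⁻¹¹)(0.07986)·sin50° = 7.586×10⁻¹³ N·m.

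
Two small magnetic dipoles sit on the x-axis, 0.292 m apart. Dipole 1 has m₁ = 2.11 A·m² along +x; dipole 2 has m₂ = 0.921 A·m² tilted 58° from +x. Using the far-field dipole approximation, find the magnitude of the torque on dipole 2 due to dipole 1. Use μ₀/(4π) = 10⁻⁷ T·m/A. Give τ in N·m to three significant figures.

τ ≈ 1.32×10⁻⁵ N·m

Dipole B is on the axis of dipole A, so B₁ there is axial: B₁ = (μ₀/4π)·2m₁/r³ along +x.
B₁ = 2(10⁻⁷)(2.11)/(0.292)³ = 1.695×10⁻⁵ T.
τ = m₂ B₁ sinθ.
τ = (0.921)(1.695×10⁻⁵)·sin58° = 1.324×10⁻⁵ N·m.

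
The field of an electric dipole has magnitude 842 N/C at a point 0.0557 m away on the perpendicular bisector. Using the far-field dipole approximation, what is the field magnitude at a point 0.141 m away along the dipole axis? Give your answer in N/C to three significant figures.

E ≈ 104 N/C

Dipole fields scale as 1/r³ in the far field.
The axial field is twice the equatorial field at the same r, so the geometry factor is 2/1.
E₂ = E₁ · (2/1) · (r₁/r₂)³ = 842 · 2 · (0.0557/0.141)³.
(r₁/r₂)³ = (0.395)³ = 0.06165.
E₂ ≈ 103.8 N/C.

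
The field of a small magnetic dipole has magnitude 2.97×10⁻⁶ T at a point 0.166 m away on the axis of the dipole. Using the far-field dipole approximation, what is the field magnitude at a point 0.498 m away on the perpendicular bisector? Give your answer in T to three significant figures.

Dipole fields scale as 1/r³ in the far field.
The axial field is twice the equatorial field at the same r, so the geometry factor is 1/2.
B₂ = B₁ · (1/2) · (r₁/r₂)³ = 2.97×10⁻⁶ · 0.5 · (0.166/0.498)³.
(r₁/r₂)³ = (0.3333)³ = 0.03704.
B₂ ≈ 5.500×10⁻⁸ T.

B ≈ 5.50×10⁻⁸ T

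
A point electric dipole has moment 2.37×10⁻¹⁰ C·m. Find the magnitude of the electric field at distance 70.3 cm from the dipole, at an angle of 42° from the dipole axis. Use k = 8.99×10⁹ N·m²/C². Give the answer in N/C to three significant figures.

E ≈ 10.0 N/C

At angle θ the dipole field magnitude is E = (kp/r³)·√(1 + 3cos²θ).
kp/r³ = (8.99×10⁹)(2.37×10⁻¹⁰) / (0.703)³ = 6.133 N/C.
√(1 + 3cos²42°) = √(1 + 3·0.5523) = √2.6568 ≈ 1.6300.
E ≈ 6.133 × 1.630 = 9.996 N/C.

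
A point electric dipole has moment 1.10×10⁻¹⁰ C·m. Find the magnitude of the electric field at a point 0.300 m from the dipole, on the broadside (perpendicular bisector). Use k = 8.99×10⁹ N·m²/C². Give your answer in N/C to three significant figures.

E ≈ 36.6 N/C

On the perpendicular bisector E = kp/r³ (half the axial value at the same distance).
E = (8.99×10⁹)(1.10×10⁻¹⁰) / (0.300)³ = 36.63 N/C.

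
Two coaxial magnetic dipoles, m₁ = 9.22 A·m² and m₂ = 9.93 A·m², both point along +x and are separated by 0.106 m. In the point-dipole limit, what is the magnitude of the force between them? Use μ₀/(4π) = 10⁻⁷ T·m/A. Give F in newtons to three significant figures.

On-axis B of dipole 1: B = (μ₀/4π)·2m₁/r³. Force on dipole 2: F = m₂·dB/dr.
dB/dr = −(μ₀/4π)·6m₁/r⁴, so |F| = (μ₀/4π)·6m₁m₂/r⁴.
F = 6(10⁻⁷)(9.22)(9.93)/(0.106)⁴ = 0.4351 N.

F ≈ 0.435 N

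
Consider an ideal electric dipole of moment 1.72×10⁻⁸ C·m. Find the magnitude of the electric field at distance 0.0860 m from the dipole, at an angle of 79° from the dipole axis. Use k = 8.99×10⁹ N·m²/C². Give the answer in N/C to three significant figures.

E ≈ 2.56×10⁵ N/C

At angle θ the dipole field magnitude is E = (kp/r³)·√(1 + 3cos²θ).
kp/r³ = (8.99×10⁹)(1.72×10⁻⁸) / (0.0860)³ = 2.431×10⁵ N/C.
√(1 + 3cos²79°) = √(1 + 3·0.0364) = √1.1092 ≈ 1.0532.
E ≈ 2.431×10⁵ × 1.053 = 2.560×10⁵ N/C.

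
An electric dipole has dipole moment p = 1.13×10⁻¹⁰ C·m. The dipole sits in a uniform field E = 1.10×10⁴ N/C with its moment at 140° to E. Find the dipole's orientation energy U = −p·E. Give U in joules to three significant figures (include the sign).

U = −p·E = −pE cosθ.
U = −(1.13×10⁻¹⁰)(1.10×10⁴)·cos140° = 9.522×10⁻⁷ J.

U ≈ 9.52×10⁻⁷ J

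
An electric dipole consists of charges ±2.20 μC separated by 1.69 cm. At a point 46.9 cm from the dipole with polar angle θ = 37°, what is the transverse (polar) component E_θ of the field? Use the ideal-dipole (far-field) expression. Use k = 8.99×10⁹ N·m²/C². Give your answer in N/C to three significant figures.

E_θ ≈ 1950 N/C

Dipole moment p = qd = (2.20×10⁻⁶ C)(0.0169 m) = 3.718×10⁻⁸ C·m.
For a dipole, E_θ = (kp sinθ)/r³.
kp/r³ = (8.99×10⁹)(3.718×10⁻⁸)/(0.469)³ = 3240 N/C.
E_θ = 3240·sin37° = 1950 N/C.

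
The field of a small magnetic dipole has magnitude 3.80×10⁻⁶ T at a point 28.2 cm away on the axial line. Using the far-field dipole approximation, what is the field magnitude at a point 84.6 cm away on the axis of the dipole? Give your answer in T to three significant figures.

B ≈ 1.41×10⁻⁷ T

Dipole fields scale as 1/r³ in the far field; the geometry is the same at both points.
B₂ = B₁ · (r₁/r₂)³ = 3.80×10⁻⁶ · (28.2/84.6)³.
(r₁/r₂)³ = (0.3333)³ = 0.03704.
B₂ ≈ 1.407×10⁻⁷ T.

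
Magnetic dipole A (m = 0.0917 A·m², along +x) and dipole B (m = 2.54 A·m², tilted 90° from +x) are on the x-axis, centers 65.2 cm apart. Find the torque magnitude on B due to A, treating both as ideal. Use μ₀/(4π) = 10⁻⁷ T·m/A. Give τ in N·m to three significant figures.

Dipole B is on the axis of dipole A, so B₁ there is axial: B₁ = (μ₀/4π)·2m₁/r³ along +x.
B₁ = 2(10⁻⁷)(0.0917)/(0.652)³ = 6.617×10⁻⁸ T.
τ = m₂ B₁ sinθ.
τ = (2.54)(6.617×10⁻⁸)·sin90° = 1.681×10⁻⁷ N·m.

τ ≈ 1.68×10⁻⁷ N·m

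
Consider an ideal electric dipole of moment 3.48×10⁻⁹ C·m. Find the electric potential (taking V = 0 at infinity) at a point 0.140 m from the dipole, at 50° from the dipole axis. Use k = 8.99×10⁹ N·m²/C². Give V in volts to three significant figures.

The dipole potential is V = kp cosθ / r².
V = (8.99×10⁹)(3.48×10⁻⁹)·cos50° / (0.140)² = 1026 V.

V ≈ 1030 V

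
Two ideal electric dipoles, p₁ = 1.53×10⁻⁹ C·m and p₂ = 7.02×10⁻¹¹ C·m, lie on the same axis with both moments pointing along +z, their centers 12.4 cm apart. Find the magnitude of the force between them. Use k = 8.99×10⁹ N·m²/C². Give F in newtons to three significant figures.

F ≈ 2.45×10⁻⁵ N

On-axis field of dipole 1 at distance r: E = 2kp₁/r³. Force on dipole 2 is F = p₂·dE/dr (gradient along axis).
dE/dr = −6kp₁/r⁴, so |F| = 6kp₁p₂/r⁴ (attractive for aligned moments).
F = 6(8.99×10⁹)(1.53×10⁻⁹)(7.02×10⁻¹¹)/(0.124)⁴ = 2.450×10⁻⁵ N.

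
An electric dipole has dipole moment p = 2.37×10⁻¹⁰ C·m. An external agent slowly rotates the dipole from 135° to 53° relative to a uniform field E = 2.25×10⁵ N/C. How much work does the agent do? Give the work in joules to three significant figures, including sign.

W_ext = ΔU = U(θ₂) − U(θ₁) = −pE cosθ₂ − (−pE cosθ₁) = pE(cosθ₁ − cosθ₂).
W = (2.37×10⁻¹⁰)(2.25×10⁵)·(cos135° − cos53°) = (5.332×10⁻⁵)·(-1.3089) = -6.980×10⁻⁵ J.

W ≈ -6.98×10⁻⁵ J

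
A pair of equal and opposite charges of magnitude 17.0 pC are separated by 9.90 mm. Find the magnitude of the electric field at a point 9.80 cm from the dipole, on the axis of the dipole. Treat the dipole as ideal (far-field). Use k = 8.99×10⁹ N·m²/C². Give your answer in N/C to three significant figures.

E ≈ 3.22 N/C

Dipole moment p = qd = (1.70×10⁻¹¹ C)(0.00990 m) = 1.683×10⁻¹³ C·m.
On the dipole axis E = 2kp/r³.
E = 2·(8.99×10⁹)(1.683×10⁻¹³) / (0.0980)³ = 3.215 N/C.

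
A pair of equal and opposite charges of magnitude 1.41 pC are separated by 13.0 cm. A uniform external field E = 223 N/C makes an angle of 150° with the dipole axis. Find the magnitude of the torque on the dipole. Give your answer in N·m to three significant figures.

Dipole moment p = qd = (1.41×10⁻¹² C)(0.130 m) = 1.833×10⁻¹³ C·m.
Torque on an electric dipole: τ = pE sinθ.
τ = (1.833×10⁻¹³)(223)·sin150° = 2.044×10⁻¹¹ N·m.

τ ≈ 2.04×10⁻¹¹ N·m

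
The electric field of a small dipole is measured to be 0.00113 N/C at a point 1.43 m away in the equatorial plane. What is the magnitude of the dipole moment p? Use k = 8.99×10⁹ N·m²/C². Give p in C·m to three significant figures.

In the equatorial plane E = kp/r³, so p = Er³/(k).
p = (0.00113)·(1.43)³ / (8.99×10⁹) = 3.676×10⁻¹³ C·m.

p ≈ 3.68×10⁻¹³ C·m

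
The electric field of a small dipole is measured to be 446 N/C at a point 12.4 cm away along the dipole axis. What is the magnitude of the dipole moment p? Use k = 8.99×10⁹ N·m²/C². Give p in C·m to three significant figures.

On axis E = 2kp/r³, so p = Er³/(2k).
p = (446)·(0.124)³ / (2·8.99×10⁹) = 4.729×10⁻¹¹ C·m.

p ≈ 4.73×10⁻¹¹ C·m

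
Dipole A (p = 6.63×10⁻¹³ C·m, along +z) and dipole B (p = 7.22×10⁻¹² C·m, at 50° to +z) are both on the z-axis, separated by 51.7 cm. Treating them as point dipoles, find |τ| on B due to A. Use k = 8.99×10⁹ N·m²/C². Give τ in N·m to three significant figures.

The second dipole sits on the axis of the first, so the field there is axial: E₁ = 2kp₁/r³ along +z.
E₁ = 2(8.99×10⁹)(6.63×10⁻¹³)/(0.517)³ = 0.08626 N/C.
Torque on the second dipole: τ = p₂ E₁ sinθ.
τ = (7.22×10⁻¹²)(0.08626)·sin50° = 4.771×10⁻¹³ N·m.

τ ≈ 4.77×10⁻¹³ N·m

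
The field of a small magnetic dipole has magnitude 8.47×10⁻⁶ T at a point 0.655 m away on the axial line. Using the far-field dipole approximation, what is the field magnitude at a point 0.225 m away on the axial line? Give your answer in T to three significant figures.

Dipole fields scale as 1/r³ in the far field; the geometry is the same at both points.
B₂ = B₁ · (r₁/r₂)³ = 8.47×10⁻⁶ · (0.655/0.225)³.
(r₁/r₂)³ = (2.911)³ = 24.67.
B₂ ≈ 2.090×10⁻⁴ T.

B ≈ 2.09×10⁻⁴ T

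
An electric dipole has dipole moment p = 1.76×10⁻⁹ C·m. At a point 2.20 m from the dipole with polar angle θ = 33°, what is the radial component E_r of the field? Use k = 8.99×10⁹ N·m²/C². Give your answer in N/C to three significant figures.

E_r ≈ 2.49 N/C

For a dipole, E_r = (2kp cosθ)/r³.
kp/r³ = (8.99×10⁹)(1.76×10⁻⁹)/(2.20)³ = 1.486 N/C.
E_r = 2·1.486·cos33° = 2.492 N/C.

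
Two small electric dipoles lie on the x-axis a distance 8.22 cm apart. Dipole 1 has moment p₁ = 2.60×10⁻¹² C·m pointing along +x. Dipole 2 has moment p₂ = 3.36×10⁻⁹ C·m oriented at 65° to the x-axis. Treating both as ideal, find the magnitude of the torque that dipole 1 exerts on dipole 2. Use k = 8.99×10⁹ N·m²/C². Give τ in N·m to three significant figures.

The second dipole sits on the axis of the first, so the field there is axial: E₁ = 2kp₁/r³ along +x.
E₁ = 2(8.99×10⁹)(2.60×10⁻¹²)/(0.0822)³ = 84.17 N/C.
Torque on the second dipole: τ = p₂ E₁ sinθ.
τ = (3.36×10⁻⁹)(84.17)·sin65° = 2.563×10⁻⁷ N·m.

τ ≈ 2.56×10⁻⁷ N·m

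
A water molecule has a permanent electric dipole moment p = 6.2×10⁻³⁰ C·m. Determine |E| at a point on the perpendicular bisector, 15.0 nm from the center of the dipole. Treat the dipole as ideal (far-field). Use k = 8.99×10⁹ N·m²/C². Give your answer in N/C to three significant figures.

In the equatorial plane E = kp/r³.
E = (8.99×10⁹)(6.20×10⁻³⁰) / (1.50×10⁻⁸)³ = 1.651×10⁴ N/C.

E ≈ 1.65×10⁴ N/C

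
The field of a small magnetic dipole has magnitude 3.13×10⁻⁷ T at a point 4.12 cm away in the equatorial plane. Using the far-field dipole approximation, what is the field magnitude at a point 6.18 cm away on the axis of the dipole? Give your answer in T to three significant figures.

B ≈ 1.85×10⁻⁷ T

Dipole fields scale as 1/r³ in the far field.
The axial field is twice the equatorial field at the same r, so the geometry factor is 2/1.
B₂ = B₁ · (2/1) · (r₁/r₂)³ = 3.13×10⁻⁷ · 2 · (4.12/6.18)³.
(r₁/r₂)³ = (0.6667)³ = 0.2963.
B₂ ≈ 1.855×10⁻⁷ T.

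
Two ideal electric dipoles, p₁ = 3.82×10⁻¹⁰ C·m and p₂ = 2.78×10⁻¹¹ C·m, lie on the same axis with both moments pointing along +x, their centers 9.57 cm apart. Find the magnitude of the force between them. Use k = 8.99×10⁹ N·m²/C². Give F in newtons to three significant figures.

F ≈ 6.83×10⁻⁶ N

On-axis field of dipole 1 at distance r: E = 2kp₁/r³. Force on dipole 2 is F = p₂·dE/dr (gradient along axis).
dE/dr = −6kp₁/r⁴, so |F| = 6kp₁p₂/r⁴ (attractive for aligned moments).
F = 6(8.99×10⁹)(3.82×10⁻¹⁰)(2.78×10⁻¹¹)/(0.0957)⁴ = 6.829×10⁻⁶ N.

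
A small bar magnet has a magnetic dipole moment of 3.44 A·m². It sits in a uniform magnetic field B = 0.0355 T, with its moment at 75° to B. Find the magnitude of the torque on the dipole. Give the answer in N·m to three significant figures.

τ ≈ 0.118 N·m

Torque on a magnetic dipole: τ = mB sinθ.
τ = (3.44)(0.0355)·sin75° = 0.1180 N·m.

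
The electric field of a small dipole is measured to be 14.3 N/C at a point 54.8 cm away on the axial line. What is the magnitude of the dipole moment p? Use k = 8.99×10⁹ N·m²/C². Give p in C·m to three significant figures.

p ≈ 1.31×10⁻¹⁰ C·m

On axis E = 2kp/r³, so p = Er³/(2k).
p = (14.3)·(0.548)³ / (2·8.99×10⁹) = 1.309×10⁻¹⁰ C·m.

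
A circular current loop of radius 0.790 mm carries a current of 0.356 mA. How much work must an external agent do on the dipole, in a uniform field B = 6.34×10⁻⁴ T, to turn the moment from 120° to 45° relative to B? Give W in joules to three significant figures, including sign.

W ≈ -5.34×10⁻¹³ J

Magnetic moment m = IA = Iπa² = (3.56×10⁻⁴)·π·(7.90×10⁻⁴)² = 6.98×10⁻¹⁰ A·m².
W_ext = ΔU = −mB cosθ₂ + mB cosθ₁ = mB(cosθ₁ − cosθ₂).
W = (6.98×10⁻¹⁰)(6.34×10⁻⁴)·(cos120° − cos45°) = (4.425×10⁻¹³)·(-1.2071) = -5.342×10⁻¹³ J.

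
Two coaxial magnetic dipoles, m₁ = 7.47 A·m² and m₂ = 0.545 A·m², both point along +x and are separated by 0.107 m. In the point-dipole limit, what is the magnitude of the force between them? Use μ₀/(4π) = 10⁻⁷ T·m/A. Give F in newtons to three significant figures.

On-axis B of dipole 1: B = (μ₀/4π)·2m₁/r³. Force on dipole 2: F = m₂·dB/dr.
dB/dr = −(μ₀/4π)·6m₁/r⁴, so |F| = (μ₀/4π)·6m₁m₂/r⁴.
F = 6(10⁻⁷)(7.47)(0.545)/(0.107)⁴ = 0.01864 N.

F ≈ 0.0186 N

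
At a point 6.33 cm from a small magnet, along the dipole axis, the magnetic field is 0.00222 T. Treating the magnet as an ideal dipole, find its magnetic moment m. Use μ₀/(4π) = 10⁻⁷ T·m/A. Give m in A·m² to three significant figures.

On axis B = (μ₀/4π)·2m/r³, so m = Br³·4π/(μ₀·2).
m = (0.00222)·(0.0633)³ / (2·10⁻⁷) = 2.815 A·m².

m ≈ 2.82 A·m²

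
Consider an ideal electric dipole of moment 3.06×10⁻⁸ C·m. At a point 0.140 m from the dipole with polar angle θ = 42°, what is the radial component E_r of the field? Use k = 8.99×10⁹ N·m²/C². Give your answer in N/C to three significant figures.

E_r ≈ 1.49×10⁵ N/C

For a dipole, E_r = (2kp cosθ)/r³.
kp/r³ = (8.99×10⁹)(3.06×10⁻⁸)/(0.140)³ = 1.003×10⁵ N/C.
E_r = 2·1.003×10⁵·cos42° = 1.490×10⁵ N/C.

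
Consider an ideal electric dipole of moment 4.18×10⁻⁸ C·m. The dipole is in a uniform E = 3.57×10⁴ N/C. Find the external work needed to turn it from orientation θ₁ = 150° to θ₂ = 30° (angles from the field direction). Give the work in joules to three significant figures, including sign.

W_ext = ΔU = U(θ₂) − U(θ₁) = −pE cosθ₂ − (−pE cosθ₁) = pE(cosθ₁ − cosθ₂).
W = (4.18×10⁻⁸)(3.57×10⁴)·(cos150° − cos30°) = (0.001492)·(-1.7321) = -0.002585 J.

W ≈ -0.00258 J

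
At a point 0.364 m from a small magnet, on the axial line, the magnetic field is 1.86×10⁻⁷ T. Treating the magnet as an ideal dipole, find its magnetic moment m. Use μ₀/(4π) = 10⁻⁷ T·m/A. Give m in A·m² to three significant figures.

On axis B = (μ₀/4π)·2m/r³, so m = Br³·4π/(μ₀·2).
m = (1.86×10⁻⁷)·(0.364)³ / (2·10⁻⁷) = 0.04485 A·m².

m ≈ 0.0449 A·m²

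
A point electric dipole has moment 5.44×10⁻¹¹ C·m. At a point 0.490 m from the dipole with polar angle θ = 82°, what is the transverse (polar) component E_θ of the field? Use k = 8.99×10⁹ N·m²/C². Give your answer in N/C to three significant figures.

For a dipole, E_θ = (kp sinθ)/r³.
kp/r³ = (8.99×10⁹)(5.44×10⁻¹¹)/(0.490)³ = 4.157 N/C.
E_θ = 4.157·sin82° = 4.116 N/C.

E_θ ≈ 4.12 N/C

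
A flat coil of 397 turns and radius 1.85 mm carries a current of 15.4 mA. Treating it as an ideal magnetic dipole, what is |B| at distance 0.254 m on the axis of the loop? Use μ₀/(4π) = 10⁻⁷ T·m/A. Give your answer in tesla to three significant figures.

B ≈ 8.02×10⁻¹⁰ T

m = NIA = NIπa² = 397·(0.0154)·π·(0.00185)² = 6.574×10⁻⁵ A·m².
On axis B = (μ₀/4π)·2m/r³.
B = 2·(10⁻⁷)·(6.574×10⁻⁵) / (0.254)³ = 8.023×10⁻¹⁰ T.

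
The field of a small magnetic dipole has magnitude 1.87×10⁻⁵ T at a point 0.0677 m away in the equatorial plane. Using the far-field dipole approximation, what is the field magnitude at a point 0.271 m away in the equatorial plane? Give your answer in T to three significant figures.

Dipole fields scale as 1/r³ in the far field; the geometry is the same at both points.
B₂ = B₁ · (r₁/r₂)³ = 1.87×10⁻⁵ · (0.0677/0.271)³.
(r₁/r₂)³ = (0.2498)³ = 0.01559.
B₂ ≈ 2.915×10⁻⁷ T.

B ≈ 2.92×10⁻⁷ T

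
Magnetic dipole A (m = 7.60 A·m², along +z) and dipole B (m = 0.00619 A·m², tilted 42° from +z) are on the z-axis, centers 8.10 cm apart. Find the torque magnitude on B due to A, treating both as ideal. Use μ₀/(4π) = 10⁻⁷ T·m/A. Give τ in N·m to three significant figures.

τ ≈ 1.18×10⁻⁵ N·m

Dipole B is on the axis of dipole A, so B₁ there is axial: B₁ = (μ₀/4π)·2m₁/r³ along +z.
B₁ = 2(10⁻⁷)(7.60)/(0.0810)³ = 0.002860 T.
τ = m₂ B₁ sinθ.
τ = (0.00619)(0.002860)·sin42° = 1.185×10⁻⁵ N·m.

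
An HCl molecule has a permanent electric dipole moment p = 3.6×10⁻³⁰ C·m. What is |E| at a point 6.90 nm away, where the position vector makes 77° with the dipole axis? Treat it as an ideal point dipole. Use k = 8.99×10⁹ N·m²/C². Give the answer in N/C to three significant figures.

E ≈ 1.06×10⁵ N/C

At angle θ the dipole field magnitude is E = (kp/r³)·√(1 + 3cos²θ).
kp/r³ = (8.99×10⁹)(3.60×10⁻³⁰) / (6.90×10⁻⁹)³ = 9.852×10⁴ N/C.
√(1 + 3cos²77°) = √(1 + 3·0.0506) = √1.1518 ≈ 1.0732.
E ≈ 9.852×10⁴ × 1.073 = 1.057×10⁵ N/C.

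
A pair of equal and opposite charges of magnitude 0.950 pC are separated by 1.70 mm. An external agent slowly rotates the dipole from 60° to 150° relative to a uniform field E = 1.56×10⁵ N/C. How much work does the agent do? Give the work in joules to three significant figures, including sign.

Dipole moment p = qd = (9.50×10⁻¹³ C)(0.00170 m) = 1.615×10⁻¹⁵ C·m.
W_ext = ΔU = U(θ₂) − U(θ₁) = −pE cosθ₂ − (−pE cosθ₁) = pE(cosθ₁ − cosθ₂).
W = (1.615×10⁻¹⁵)(1.56×10⁵)·(cos60° − cos150°) = (2.519×10⁻¹⁰)·(+1.3660) = 3.442×10⁻¹⁰ J.

W ≈ 3.44×10⁻¹⁰ J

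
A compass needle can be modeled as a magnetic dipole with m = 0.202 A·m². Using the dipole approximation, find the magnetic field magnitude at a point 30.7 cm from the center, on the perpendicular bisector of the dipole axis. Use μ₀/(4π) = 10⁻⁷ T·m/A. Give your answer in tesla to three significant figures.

In the equatorial plane B = (μ₀/4π)·m/r³ (half the axial value).
B = (10⁻⁷)·(0.202) / (0.307)³ = 6.981×10⁻⁷ T.

B ≈ 6.98×10⁻⁷ T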